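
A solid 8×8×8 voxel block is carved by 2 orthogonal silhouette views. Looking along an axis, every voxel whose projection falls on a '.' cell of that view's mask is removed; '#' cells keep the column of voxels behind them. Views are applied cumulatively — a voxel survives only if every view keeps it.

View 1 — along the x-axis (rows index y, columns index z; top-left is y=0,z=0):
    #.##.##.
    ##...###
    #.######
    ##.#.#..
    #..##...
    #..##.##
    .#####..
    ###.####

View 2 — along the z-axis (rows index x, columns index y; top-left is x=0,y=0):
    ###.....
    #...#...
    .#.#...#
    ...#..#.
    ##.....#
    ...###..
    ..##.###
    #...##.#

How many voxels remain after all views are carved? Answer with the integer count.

start: 8×8×8 = 512 voxels
step 1: project along x, AND mask (41/64) → |grid| = 328
step 2: project along z, AND mask (25/64) → |grid| = 127

voxel count = 127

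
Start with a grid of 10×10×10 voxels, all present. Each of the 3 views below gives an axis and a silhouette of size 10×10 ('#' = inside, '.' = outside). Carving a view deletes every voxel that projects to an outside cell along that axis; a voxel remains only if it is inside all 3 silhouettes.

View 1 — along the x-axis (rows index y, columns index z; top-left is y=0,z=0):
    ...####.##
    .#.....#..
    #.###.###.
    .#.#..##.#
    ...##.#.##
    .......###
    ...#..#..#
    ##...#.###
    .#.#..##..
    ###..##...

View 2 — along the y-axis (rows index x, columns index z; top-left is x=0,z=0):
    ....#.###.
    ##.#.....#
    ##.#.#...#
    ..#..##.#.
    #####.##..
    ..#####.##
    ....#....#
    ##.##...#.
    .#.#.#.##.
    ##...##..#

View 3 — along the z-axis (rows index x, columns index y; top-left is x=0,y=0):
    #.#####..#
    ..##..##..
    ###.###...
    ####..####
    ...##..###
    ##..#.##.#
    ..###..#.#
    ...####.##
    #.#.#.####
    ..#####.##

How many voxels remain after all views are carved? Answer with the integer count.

full grid |V| = 1000
  1. axis=0 (YZ plane), |mask|=46  ⇒  voxels=460
  2. axis=1 (XZ plane), |mask|=48  ⇒  voxels=225
  3. axis=2 (XY plane), |mask|=61  ⇒  voxels=139

139 voxels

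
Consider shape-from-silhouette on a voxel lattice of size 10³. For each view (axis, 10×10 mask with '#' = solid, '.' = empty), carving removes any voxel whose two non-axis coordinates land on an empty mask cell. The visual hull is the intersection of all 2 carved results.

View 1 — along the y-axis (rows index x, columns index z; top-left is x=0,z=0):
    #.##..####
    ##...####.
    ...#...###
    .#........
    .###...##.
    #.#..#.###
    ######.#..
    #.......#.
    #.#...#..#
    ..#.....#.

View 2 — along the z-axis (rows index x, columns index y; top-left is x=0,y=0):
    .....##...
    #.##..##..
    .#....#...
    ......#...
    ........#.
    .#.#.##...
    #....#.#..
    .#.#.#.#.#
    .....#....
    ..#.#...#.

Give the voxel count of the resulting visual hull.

|visual hull| = 123

start: 10×10×10 = 1000 voxels
V1 y: intersect with XZ mask (44 set) -- 440 left
V2 z: intersect with XY mask (27 set) -- 123 left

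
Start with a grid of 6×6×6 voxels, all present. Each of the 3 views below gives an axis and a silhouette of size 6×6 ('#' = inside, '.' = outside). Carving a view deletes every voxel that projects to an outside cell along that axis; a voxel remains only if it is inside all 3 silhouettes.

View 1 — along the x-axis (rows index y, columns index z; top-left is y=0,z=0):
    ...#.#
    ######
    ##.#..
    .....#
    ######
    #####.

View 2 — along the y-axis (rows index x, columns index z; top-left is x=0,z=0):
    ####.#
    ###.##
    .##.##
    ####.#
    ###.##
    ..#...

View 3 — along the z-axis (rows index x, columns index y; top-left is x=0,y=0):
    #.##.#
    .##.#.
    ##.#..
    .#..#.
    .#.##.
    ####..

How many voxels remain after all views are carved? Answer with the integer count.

|visual hull| = 50

full grid |V| = 216
[1] x-view keeps 23 columns → grid now 138
[2] y-view keeps 25 columns → grid now 93
[3] z-view keeps 19 columns → grid now 50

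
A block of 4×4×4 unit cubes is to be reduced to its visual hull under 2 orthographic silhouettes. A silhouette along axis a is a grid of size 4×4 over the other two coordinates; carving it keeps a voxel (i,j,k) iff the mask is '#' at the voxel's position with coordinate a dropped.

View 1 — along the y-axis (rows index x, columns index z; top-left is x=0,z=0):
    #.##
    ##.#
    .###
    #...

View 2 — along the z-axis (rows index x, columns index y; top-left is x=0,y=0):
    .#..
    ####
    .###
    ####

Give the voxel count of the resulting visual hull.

voxel count = 28

start: 4×4×4 = 64 voxels
carve view 1 (along y, XZ-mask fill 10/16): 40 voxels remain
carve view 2 (along z, XY-mask fill 12/16): 28 voxels remain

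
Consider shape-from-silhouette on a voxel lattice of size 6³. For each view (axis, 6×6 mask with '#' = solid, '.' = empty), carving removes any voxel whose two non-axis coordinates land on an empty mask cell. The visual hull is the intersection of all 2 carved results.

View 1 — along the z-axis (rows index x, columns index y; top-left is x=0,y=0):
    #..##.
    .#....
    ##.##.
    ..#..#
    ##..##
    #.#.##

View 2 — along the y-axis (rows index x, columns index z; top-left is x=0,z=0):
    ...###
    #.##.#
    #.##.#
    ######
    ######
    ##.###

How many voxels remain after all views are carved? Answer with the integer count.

voxel count = 85

initial block: 6^3 = 216
after view 1 [z-axis, 18 of 36 cells solid] → remaining = 108
after view 2 [y-axis, 28 of 36 cells solid] → remaining = 85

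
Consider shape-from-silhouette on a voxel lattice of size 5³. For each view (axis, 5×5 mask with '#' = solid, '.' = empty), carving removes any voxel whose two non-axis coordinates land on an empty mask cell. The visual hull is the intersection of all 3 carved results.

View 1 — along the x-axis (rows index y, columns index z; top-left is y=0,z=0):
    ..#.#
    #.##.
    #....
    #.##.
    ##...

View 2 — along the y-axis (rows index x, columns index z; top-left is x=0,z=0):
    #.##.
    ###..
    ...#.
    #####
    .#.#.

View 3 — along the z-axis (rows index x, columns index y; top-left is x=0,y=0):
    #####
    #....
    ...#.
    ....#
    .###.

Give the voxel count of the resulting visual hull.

initial block: 5^3 = 125
V1 x: intersect with YZ mask (11 set) -- 55 left
V2 y: intersect with XZ mask (14 set) -- 33 left
V3 z: intersect with XY mask (11 set) -- 15 left

remaining voxels: 15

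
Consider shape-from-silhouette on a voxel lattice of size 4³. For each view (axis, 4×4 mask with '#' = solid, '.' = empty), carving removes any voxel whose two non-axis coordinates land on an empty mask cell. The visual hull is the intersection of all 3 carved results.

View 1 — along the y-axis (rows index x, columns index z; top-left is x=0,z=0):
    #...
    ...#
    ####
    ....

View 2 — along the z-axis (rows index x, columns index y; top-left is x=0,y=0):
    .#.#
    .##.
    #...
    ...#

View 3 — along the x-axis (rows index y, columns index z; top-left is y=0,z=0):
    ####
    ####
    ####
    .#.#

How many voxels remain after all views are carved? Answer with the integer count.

before carving: 64 voxels (4×4×4)
carve view 1 (along y, XZ-mask fill 6/16): 24 voxels remain
carve view 2 (along z, XY-mask fill 6/16): 8 voxels remain
carve view 3 (along x, YZ-mask fill 14/16): 7 voxels remain

|visual hull| = 7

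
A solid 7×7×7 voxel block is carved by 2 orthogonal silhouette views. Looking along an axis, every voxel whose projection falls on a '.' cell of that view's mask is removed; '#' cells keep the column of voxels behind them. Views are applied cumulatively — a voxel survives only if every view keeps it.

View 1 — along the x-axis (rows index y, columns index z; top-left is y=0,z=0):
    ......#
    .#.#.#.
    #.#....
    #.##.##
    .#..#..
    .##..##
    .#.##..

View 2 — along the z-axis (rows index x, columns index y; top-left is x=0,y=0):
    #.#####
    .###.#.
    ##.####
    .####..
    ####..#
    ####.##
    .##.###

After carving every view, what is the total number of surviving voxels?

|visual hull| = 107

start: 7×7×7 = 343 voxels
carve view 1 (along x, YZ-mask fill 20/49): 140 voxels remain
carve view 2 (along z, XY-mask fill 36/49): 107 voxels remain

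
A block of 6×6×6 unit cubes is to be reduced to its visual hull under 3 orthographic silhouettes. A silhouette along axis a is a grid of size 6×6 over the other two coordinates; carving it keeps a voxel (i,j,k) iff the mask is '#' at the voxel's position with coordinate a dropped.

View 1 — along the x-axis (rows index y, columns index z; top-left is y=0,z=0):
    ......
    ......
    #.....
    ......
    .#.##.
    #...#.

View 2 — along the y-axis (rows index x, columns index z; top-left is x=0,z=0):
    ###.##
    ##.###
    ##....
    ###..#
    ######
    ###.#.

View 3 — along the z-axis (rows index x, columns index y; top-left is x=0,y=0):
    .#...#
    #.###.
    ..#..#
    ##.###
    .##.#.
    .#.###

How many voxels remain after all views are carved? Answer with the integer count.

remaining voxels: 18

initial block: 6^3 = 216
V1 x: intersect with YZ mask (6 set) -- 36 left
V2 y: intersect with XZ mask (26 set) -- 28 left
V3 z: intersect with XY mask (20 set) -- 18 left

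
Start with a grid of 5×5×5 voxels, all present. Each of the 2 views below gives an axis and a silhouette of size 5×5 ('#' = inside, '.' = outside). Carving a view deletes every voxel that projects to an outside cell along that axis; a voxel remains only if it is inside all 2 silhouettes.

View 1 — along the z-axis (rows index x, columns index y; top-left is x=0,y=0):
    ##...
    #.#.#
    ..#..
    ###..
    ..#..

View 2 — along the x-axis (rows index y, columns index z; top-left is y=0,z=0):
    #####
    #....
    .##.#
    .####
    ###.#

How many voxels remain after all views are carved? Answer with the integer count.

33 voxels

initial block: 5^3 = 125
step 1: project along z, AND mask (10/25) → |grid| = 50
step 2: project along x, AND mask (17/25) → |grid| = 33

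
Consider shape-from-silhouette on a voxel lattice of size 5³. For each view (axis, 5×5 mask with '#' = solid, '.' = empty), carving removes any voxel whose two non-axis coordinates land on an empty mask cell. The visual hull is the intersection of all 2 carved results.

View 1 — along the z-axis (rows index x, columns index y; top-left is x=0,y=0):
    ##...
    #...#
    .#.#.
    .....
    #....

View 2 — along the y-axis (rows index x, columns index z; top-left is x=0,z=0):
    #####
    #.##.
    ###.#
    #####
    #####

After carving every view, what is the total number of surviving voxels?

voxel count = 29

before carving: 125 voxels (5×5×5)
after view 1 [z-axis, 7 of 25 cells solid] → remaining = 35
after view 2 [y-axis, 22 of 25 cells solid] → remaining = 29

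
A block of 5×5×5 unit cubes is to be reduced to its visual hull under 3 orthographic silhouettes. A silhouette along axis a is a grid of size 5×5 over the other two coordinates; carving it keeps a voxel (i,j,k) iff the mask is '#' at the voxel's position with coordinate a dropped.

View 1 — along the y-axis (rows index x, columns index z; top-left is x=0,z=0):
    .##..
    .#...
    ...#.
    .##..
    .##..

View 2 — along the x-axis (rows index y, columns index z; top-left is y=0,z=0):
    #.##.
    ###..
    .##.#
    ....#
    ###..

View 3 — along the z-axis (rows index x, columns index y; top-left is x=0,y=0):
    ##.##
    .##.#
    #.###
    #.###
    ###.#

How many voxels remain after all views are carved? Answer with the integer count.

full grid |V| = 125
[1] y-view keeps 8 columns → grid now 40
[2] x-view keeps 13 columns → grid now 25
[3] z-view keeps 19 columns → grid now 21

voxel count = 21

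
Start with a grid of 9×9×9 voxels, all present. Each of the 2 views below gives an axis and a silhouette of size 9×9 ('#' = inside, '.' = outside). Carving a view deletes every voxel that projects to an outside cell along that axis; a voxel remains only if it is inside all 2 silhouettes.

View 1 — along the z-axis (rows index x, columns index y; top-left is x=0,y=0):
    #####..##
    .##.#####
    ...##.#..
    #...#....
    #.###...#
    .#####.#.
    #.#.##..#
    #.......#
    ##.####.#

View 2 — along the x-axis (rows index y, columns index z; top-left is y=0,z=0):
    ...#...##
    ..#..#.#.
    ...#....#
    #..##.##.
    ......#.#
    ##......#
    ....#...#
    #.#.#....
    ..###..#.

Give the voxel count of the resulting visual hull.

start: 9×9×9 = 729 voxels
  1. axis=2 (XY plane), |mask|=44  ⇒  voxels=396
  2. axis=0 (YZ plane), |mask|=27  ⇒  voxels=132

|visual hull| = 132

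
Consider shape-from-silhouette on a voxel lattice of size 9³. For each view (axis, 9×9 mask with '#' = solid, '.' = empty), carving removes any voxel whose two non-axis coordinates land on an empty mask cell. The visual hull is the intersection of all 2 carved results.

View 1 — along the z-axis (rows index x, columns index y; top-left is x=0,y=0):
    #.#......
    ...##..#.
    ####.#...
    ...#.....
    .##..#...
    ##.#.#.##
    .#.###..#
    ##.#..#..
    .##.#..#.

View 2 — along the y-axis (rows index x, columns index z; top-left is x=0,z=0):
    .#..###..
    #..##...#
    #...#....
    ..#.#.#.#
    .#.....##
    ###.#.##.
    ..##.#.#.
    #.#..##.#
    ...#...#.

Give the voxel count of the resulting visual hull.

before carving: 729 voxels (9×9×9)
  1. axis=2 (XY plane), |mask|=33  ⇒  voxels=297
  2. axis=1 (XZ plane), |mask|=34  ⇒  voxels=127

remaining voxels: 127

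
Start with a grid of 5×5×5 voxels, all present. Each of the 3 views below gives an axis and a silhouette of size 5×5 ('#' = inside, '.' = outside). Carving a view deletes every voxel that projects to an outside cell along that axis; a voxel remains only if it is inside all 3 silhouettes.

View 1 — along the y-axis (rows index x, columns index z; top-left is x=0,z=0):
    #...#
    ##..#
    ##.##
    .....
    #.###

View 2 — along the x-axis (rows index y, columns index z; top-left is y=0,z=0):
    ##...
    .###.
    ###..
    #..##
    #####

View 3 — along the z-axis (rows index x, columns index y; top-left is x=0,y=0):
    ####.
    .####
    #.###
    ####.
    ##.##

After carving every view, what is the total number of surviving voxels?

initial block: 5^3 = 125
step 1: project along y, AND mask (13/25) → |grid| = 65
step 2: project along x, AND mask (16/25) → |grid| = 41
step 3: project along z, AND mask (20/25) → |grid| = 33

remaining voxels: 33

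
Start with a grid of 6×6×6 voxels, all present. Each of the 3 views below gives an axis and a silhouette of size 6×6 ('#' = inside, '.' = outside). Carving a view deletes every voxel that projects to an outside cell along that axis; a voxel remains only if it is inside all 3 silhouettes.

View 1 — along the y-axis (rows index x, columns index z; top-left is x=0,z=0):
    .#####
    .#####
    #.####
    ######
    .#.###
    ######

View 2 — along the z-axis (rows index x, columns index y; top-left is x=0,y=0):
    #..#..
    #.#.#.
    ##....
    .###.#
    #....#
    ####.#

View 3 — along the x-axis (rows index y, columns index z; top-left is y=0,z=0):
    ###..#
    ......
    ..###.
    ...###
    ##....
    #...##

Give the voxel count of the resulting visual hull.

voxel count = 42

full grid |V| = 216
  1. axis=1 (XZ plane), |mask|=31  ⇒  voxels=186
  2. axis=2 (XY plane), |mask|=18  ⇒  voxels=97
  3. axis=0 (YZ plane), |mask|=15  ⇒  voxels=42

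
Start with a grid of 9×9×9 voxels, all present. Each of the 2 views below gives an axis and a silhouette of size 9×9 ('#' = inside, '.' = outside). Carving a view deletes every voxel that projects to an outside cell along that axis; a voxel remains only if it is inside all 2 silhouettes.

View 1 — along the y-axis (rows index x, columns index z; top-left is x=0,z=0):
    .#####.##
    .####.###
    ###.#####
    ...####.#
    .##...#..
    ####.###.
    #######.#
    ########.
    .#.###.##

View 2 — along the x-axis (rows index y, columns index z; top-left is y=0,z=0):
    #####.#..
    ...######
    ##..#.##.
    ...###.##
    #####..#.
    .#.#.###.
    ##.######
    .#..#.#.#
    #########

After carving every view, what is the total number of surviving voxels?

voxel count = 358

start: 9×9×9 = 729 voxels
V1 y: intersect with XZ mask (59 set) -- 531 left
V2 x: intersect with YZ mask (54 set) -- 358 left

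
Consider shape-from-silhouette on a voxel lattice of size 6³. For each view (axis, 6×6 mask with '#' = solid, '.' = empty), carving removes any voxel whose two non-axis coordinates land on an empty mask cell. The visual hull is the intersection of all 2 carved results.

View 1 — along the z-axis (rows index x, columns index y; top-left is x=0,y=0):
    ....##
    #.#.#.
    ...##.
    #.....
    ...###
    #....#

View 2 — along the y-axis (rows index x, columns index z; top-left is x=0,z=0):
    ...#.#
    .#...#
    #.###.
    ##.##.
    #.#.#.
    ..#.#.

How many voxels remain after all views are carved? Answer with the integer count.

35 voxels

initial block: 6^3 = 216
V1 z: intersect with XY mask (13 set) -- 78 left
V2 y: intersect with XZ mask (17 set) -- 35 left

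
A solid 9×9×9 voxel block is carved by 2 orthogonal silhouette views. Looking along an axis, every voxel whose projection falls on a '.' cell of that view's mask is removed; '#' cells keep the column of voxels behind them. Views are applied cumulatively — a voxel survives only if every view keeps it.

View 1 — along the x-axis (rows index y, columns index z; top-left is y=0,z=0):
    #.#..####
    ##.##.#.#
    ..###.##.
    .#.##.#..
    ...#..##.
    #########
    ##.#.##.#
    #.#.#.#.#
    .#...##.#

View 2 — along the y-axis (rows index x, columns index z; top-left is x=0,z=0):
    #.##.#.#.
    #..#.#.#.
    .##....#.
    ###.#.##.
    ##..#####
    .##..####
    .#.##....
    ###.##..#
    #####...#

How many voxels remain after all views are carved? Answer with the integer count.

remaining voxels: 233

start: 9×9×9 = 729 voxels
after view 1 [x-axis, 48 of 81 cells solid] → remaining = 432
after view 2 [y-axis, 46 of 81 cells solid] → remaining = 233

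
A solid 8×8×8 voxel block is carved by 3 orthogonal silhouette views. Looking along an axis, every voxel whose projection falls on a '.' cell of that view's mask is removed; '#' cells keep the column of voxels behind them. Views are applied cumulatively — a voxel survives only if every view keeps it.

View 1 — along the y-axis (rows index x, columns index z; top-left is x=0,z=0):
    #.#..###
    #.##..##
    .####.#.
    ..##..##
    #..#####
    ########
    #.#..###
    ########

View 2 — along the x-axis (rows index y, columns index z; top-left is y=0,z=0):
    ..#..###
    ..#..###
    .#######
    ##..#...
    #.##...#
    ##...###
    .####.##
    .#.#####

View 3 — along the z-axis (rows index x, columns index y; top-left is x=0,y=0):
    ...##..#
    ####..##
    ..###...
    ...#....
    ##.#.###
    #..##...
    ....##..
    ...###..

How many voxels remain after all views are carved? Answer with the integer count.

before carving: 512 voxels (8×8×8)
carve view 1 (along y, XZ-mask fill 46/64): 368 voxels remain
carve view 2 (along x, YZ-mask fill 39/64): 230 voxels remain
carve view 3 (along z, XY-mask fill 27/64): 85 voxels remain

|visual hull| = 85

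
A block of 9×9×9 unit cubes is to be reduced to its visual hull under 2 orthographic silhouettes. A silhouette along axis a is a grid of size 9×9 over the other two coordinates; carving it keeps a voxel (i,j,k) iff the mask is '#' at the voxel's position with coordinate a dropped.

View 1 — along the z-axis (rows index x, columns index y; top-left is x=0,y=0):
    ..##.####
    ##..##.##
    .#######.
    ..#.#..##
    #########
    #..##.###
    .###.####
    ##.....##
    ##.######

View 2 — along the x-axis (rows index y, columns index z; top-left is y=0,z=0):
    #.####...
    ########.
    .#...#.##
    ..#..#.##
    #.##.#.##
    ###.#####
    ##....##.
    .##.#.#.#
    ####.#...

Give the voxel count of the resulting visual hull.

|visual hull| = 310

start: 9×9×9 = 729 voxels
[1] z-view keeps 57 columns → grid now 513
[2] x-view keeps 49 columns → grid now 310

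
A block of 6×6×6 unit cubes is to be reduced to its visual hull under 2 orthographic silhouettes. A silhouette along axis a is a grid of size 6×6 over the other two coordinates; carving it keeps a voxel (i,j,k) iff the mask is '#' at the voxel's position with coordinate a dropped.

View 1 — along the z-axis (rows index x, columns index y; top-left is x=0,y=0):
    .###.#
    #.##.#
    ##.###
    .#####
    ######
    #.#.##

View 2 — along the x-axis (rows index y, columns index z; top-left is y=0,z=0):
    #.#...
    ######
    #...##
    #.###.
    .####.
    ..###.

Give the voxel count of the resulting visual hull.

initial block: 6^3 = 216
after view 1 [z-axis, 28 of 36 cells solid] → remaining = 168
after view 2 [x-axis, 22 of 36 cells solid] → remaining = 101

101 voxels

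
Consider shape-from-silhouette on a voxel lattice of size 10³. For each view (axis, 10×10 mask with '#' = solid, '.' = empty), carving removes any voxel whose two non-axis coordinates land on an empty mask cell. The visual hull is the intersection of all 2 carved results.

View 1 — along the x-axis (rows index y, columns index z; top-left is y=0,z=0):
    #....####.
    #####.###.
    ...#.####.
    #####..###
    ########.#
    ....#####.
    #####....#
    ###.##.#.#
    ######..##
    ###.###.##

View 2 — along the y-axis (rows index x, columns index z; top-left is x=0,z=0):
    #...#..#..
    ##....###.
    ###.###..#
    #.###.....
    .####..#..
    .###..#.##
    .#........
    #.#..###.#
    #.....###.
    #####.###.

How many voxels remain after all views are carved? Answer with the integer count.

full grid |V| = 1000
after view 1 [x-axis, 69 of 100 cells solid] → remaining = 690
after view 2 [y-axis, 49 of 100 cells solid] → remaining = 342

remaining voxels: 342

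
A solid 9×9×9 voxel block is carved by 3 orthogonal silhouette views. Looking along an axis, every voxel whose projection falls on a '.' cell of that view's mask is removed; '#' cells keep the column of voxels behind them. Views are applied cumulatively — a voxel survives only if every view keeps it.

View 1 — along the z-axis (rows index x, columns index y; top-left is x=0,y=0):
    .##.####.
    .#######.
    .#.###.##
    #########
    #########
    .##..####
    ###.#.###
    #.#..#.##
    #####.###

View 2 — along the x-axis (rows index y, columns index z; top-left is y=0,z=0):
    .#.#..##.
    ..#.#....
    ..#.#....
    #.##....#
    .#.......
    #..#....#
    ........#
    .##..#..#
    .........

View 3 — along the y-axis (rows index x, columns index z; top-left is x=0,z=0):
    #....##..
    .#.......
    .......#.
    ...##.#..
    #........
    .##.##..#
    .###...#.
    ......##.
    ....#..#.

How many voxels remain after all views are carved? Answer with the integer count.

initial block: 9^3 = 729
after view 1 [z-axis, 63 of 81 cells solid] → remaining = 567
after view 2 [x-axis, 21 of 81 cells solid] → remaining = 143
after view 3 [y-axis, 22 of 81 cells solid] → remaining = 35

|visual hull| = 35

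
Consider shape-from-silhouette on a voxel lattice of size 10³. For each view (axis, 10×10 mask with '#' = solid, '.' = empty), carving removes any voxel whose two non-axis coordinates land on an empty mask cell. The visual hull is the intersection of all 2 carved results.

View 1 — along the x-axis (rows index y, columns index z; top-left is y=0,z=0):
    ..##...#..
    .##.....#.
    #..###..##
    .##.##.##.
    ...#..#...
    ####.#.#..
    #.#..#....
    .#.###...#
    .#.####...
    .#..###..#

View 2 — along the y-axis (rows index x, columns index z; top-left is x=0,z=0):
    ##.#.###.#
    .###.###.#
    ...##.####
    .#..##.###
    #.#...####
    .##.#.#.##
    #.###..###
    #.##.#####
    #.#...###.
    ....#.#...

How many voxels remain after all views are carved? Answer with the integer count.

full grid |V| = 1000
[1] x-view keeps 44 columns → grid now 440
[2] y-view keeps 60 columns → grid now 245

voxel count = 245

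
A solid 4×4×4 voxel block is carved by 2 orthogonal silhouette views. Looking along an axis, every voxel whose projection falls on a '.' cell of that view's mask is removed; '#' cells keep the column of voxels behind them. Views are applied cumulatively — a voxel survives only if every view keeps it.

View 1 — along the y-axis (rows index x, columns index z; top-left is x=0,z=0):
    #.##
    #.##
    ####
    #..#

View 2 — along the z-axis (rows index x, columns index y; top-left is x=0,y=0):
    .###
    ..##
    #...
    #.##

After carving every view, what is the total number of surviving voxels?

remaining voxels: 25

start: 4×4×4 = 64 voxels
carve view 1 (along y, XZ-mask fill 12/16): 48 voxels remain
carve view 2 (along z, XY-mask fill 9/16): 25 voxels remain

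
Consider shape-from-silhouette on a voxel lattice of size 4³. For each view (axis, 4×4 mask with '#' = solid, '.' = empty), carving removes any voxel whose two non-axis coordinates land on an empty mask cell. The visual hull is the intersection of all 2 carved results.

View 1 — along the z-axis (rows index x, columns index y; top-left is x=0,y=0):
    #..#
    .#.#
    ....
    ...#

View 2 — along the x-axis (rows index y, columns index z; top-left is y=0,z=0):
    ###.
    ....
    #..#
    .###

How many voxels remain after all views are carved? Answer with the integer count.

before carving: 64 voxels (4×4×4)
V1 z: intersect with XY mask (5 set) -- 20 left
V2 x: intersect with YZ mask (8 set) -- 12 left

voxel count = 12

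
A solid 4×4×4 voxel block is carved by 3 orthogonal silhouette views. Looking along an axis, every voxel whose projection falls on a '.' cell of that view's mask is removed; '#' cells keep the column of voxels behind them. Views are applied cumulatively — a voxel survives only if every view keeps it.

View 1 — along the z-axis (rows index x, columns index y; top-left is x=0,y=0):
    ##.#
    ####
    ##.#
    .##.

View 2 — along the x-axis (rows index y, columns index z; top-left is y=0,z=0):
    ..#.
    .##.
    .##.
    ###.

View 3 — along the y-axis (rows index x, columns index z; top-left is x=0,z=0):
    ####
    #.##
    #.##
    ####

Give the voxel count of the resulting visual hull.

before carving: 64 voxels (4×4×4)
carve view 1 (along z, XY-mask fill 12/16): 48 voxels remain
carve view 2 (along x, YZ-mask fill 8/16): 24 voxels remain
carve view 3 (along y, XZ-mask fill 14/16): 19 voxels remain

|visual hull| = 19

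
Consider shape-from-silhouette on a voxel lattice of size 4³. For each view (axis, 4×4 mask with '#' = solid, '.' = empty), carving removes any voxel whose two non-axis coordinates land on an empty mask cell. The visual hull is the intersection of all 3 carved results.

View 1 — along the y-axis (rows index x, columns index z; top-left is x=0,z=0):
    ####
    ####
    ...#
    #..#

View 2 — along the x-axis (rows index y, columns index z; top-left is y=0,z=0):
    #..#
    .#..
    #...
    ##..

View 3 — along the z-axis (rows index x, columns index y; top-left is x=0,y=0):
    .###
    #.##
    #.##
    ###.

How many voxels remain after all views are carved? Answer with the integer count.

|visual hull| = 13

initial block: 4^3 = 64
step 1: project along y, AND mask (11/16) → |grid| = 44
step 2: project along x, AND mask (6/16) → |grid| = 17
step 3: project along z, AND mask (12/16) → |grid| = 13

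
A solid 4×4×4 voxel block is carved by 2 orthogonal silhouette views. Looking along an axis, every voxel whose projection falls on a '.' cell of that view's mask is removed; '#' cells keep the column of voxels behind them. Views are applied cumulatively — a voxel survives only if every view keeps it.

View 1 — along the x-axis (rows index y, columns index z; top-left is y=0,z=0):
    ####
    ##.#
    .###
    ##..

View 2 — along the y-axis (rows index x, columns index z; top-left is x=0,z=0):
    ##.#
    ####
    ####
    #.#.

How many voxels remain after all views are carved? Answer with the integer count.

start: 4×4×4 = 64 voxels
  1. axis=0 (YZ plane), |mask|=12  ⇒  voxels=48
  2. axis=1 (XZ plane), |mask|=13  ⇒  voxels=39

39 voxels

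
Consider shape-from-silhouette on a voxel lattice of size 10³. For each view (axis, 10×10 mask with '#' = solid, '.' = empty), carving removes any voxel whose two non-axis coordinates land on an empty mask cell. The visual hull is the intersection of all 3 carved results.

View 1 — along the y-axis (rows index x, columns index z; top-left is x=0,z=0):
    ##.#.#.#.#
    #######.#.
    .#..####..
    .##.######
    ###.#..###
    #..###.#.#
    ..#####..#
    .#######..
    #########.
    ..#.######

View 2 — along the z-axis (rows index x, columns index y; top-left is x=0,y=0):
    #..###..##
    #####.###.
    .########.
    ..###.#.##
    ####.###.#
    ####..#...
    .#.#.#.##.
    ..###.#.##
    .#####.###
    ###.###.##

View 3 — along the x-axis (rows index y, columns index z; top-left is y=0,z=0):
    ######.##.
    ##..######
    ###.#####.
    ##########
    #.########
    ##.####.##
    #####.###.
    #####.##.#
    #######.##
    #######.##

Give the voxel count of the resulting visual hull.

initial block: 10^3 = 1000
carve view 1 (along y, XZ-mask fill 69/100): 690 voxels remain
carve view 2 (along z, XY-mask fill 68/100): 474 voxels remain
carve view 3 (along x, YZ-mask fill 85/100): 407 voxels remain

voxel count = 407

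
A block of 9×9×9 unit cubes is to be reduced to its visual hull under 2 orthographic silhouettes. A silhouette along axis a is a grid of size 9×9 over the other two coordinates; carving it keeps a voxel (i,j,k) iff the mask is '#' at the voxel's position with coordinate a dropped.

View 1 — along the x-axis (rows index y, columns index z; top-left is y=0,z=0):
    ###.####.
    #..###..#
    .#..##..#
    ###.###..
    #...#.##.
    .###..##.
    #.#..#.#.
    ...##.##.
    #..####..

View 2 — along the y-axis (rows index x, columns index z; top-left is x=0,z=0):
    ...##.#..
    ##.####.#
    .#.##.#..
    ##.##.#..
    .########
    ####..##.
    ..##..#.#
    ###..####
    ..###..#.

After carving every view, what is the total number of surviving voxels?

start: 9×9×9 = 729 voxels
  1. axis=0 (YZ plane), |mask|=44  ⇒  voxels=396
  2. axis=1 (XZ plane), |mask|=48  ⇒  voxels=236

|visual hull| = 236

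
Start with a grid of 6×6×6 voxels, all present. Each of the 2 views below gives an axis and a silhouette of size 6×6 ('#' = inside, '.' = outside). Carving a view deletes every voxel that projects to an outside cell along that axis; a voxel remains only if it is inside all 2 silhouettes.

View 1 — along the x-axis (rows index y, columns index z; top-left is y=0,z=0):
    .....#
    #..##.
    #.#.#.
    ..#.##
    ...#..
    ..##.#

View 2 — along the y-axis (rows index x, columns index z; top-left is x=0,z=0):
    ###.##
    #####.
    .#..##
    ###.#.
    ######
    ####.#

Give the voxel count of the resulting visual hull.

|visual hull| = 61

full grid |V| = 216
step 1: project along x, AND mask (14/36) → |grid| = 84
step 2: project along y, AND mask (28/36) → |grid| = 61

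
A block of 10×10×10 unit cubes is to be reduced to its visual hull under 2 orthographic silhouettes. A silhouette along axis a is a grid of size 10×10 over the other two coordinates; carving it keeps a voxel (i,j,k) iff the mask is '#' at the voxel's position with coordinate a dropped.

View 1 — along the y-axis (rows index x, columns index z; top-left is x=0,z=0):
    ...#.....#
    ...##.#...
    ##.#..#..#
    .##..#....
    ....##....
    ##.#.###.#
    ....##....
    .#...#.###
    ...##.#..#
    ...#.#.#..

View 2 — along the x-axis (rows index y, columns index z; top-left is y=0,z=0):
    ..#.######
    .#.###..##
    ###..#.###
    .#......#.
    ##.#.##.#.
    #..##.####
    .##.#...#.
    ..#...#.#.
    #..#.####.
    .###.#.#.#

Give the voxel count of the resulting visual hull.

|visual hull| = 188

start: 10×10×10 = 1000 voxels
  1. axis=1 (XZ plane), |mask|=36  ⇒  voxels=360
  2. axis=0 (YZ plane), |mask|=54  ⇒  voxels=188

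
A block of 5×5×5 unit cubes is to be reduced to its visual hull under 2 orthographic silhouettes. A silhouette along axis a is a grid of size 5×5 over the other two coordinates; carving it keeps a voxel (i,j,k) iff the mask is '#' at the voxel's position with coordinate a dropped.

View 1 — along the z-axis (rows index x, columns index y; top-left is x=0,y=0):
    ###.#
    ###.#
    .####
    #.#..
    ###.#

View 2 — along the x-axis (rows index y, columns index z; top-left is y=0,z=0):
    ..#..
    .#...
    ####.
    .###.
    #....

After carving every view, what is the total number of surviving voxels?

full grid |V| = 125
  1. axis=2 (XY plane), |mask|=18  ⇒  voxels=90
  2. axis=0 (YZ plane), |mask|=10  ⇒  voxels=35

|visual hull| = 35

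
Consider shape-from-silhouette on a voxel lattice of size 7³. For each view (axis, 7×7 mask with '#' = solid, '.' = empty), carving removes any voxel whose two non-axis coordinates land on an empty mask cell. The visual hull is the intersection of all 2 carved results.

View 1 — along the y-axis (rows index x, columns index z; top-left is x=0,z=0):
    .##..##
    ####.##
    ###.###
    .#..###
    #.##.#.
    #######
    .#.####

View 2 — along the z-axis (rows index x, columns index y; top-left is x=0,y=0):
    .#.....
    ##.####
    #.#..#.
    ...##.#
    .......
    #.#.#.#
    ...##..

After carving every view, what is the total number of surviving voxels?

voxel count = 108

full grid |V| = 343
  1. axis=1 (XZ plane), |mask|=36  ⇒  voxels=252
  2. axis=2 (XY plane), |mask|=19  ⇒  voxels=108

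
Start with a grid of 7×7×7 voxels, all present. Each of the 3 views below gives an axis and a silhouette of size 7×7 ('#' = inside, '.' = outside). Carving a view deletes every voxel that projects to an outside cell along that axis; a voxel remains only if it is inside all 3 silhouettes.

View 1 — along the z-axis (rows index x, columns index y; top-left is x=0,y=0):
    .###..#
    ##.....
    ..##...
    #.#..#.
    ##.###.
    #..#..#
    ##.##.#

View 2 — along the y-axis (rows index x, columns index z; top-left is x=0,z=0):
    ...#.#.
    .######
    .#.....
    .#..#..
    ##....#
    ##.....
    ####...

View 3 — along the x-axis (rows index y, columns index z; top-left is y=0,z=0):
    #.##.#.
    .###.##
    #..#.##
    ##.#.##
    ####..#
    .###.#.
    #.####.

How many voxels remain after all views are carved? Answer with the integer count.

full grid |V| = 343
after view 1 [z-axis, 24 of 49 cells solid] → remaining = 168
after view 2 [y-axis, 20 of 49 cells solid] → remaining = 69
after view 3 [x-axis, 32 of 49 cells solid] → remaining = 48

remaining voxels: 48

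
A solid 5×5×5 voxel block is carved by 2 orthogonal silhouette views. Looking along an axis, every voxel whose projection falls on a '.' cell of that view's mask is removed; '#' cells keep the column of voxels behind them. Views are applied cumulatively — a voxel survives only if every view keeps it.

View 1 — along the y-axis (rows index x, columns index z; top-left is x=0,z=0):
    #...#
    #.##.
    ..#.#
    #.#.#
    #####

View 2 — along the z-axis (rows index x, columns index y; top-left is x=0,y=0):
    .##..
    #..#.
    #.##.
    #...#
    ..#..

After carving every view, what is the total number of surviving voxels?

|visual hull| = 27

full grid |V| = 125
step 1: project along y, AND mask (15/25) → |grid| = 75
step 2: project along z, AND mask (10/25) → |grid| = 27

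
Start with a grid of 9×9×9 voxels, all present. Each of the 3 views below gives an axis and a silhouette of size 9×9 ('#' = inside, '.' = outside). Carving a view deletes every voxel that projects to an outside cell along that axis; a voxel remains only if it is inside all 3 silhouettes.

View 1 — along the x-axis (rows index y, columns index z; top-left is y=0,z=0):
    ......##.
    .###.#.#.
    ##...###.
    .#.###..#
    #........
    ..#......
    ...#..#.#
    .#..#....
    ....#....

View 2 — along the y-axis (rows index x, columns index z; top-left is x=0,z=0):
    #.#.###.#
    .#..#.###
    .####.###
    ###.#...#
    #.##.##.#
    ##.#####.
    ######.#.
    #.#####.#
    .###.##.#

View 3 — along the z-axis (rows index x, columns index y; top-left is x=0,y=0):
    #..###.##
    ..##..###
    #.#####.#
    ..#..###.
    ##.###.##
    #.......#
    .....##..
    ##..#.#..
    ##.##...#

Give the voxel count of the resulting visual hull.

start: 9×9×9 = 729 voxels
  1. axis=0 (YZ plane), |mask|=25  ⇒  voxels=225
  2. axis=1 (XZ plane), |mask|=56  ⇒  voxels=154
  3. axis=2 (XY plane), |mask|=42  ⇒  voxels=70

70 voxels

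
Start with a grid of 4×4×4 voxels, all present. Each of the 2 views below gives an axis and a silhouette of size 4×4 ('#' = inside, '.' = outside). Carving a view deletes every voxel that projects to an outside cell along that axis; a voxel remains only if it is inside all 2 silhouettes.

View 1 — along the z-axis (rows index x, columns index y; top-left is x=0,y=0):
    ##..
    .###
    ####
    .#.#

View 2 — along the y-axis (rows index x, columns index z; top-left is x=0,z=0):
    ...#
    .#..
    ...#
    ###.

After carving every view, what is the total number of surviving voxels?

before carving: 64 voxels (4×4×4)
V1 z: intersect with XY mask (11 set) -- 44 left
V2 y: intersect with XZ mask (6 set) -- 15 left

15 voxels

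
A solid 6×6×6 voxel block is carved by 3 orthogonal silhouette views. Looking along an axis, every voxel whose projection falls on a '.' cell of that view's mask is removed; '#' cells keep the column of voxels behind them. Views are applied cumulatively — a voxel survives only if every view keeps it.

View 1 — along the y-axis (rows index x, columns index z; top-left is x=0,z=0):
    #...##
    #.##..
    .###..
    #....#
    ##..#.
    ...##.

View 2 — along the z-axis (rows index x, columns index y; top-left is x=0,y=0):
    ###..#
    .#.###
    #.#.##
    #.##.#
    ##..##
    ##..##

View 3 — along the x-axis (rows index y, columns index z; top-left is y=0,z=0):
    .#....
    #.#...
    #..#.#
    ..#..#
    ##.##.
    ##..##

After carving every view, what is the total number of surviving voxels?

voxel count = 33

full grid |V| = 216
carve view 1 (along y, XZ-mask fill 16/36): 96 voxels remain
carve view 2 (along z, XY-mask fill 24/36): 64 voxels remain
carve view 3 (along x, YZ-mask fill 16/36): 33 voxels remain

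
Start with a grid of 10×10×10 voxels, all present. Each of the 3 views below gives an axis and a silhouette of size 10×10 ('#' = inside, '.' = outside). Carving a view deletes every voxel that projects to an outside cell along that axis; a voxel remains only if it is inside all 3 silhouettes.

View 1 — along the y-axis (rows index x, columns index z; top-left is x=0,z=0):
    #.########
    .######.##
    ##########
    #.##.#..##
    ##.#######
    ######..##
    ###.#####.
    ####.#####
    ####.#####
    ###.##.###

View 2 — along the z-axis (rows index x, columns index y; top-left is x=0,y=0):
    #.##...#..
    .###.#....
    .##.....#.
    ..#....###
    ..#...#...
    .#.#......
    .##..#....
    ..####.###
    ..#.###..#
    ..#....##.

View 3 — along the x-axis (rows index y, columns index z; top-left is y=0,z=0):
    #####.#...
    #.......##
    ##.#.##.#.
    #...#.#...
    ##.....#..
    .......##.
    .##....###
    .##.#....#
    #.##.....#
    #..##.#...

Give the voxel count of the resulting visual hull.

before carving: 1000 voxels (10×10×10)
after view 1 [y-axis, 84 of 100 cells solid] → remaining = 840
after view 2 [z-axis, 37 of 100 cells solid] → remaining = 312
after view 3 [x-axis, 40 of 100 cells solid] → remaining = 128

128 voxels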